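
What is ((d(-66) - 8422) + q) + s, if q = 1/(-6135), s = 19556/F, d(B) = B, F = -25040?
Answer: -13040499563/1536204 ≈ -8488.8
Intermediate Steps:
s = -4889/6260 (s = 19556/(-25040) = 19556*(-1/25040) = -4889/6260 ≈ -0.78099)
q = -1/6135 ≈ -0.00016300
((d(-66) - 8422) + q) + s = ((-66 - 8422) - 1/6135) - 4889/6260 = (-8488 - 1/6135) - 4889/6260 = -52073881/6135 - 4889/6260 = -13040499563/1536204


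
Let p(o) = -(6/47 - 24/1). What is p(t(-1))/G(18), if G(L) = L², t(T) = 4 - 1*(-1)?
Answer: 187/2538 ≈ 0.073680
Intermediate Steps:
t(T) = 5 (t(T) = 4 + 1 = 5)
p(o) = 1122/47 (p(o) = -(6*(1/47) - 24*1) = -(6/47 - 24) = -1*(-1122/47) = 1122/47)
p(t(-1))/G(18) = 1122/(47*(18²)) = (1122/47)/324 = (1122/47)*(1/324) = 187/2538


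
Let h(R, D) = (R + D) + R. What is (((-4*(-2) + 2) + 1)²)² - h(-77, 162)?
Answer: 14633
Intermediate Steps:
h(R, D) = D + 2*R (h(R, D) = (D + R) + R = D + 2*R)
(((-4*(-2) + 2) + 1)²)² - h(-77, 162) = (((-4*(-2) + 2) + 1)²)² - (162 + 2*(-77)) = (((8 + 2) + 1)²)² - (162 - 154) = ((10 + 1)²)² - 1*8 = (11²)² - 8 = 121² - 8 = 14641 - 8 = 14633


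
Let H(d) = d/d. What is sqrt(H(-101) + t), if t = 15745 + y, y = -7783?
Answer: sqrt(7963) ≈ 89.236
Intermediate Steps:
H(d) = 1
t = 7962 (t = 15745 - 7783 = 7962)
sqrt(H(-101) + t) = sqrt(1 + 7962) = sqrt(7963)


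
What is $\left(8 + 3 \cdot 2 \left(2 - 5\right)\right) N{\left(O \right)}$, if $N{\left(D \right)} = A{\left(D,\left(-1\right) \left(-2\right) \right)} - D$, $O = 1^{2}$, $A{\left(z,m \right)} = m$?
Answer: $-10$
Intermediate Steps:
$O = 1$
$N{\left(D \right)} = 2 - D$ ($N{\left(D \right)} = \left(-1\right) \left(-2\right) - D = 2 - D$)
$\left(8 + 3 \cdot 2 \left(2 - 5\right)\right) N{\left(O \right)} = \left(8 + 3 \cdot 2 \left(2 - 5\right)\right) \left(2 - 1\right) = \left(8 + 3 \cdot 2 \left(-3\right)\right) \left(2 - 1\right) = \left(8 + 3 \left(-6\right)\right) 1 = \left(8 - 18\right) 1 = \left(-10\right) 1 = -10$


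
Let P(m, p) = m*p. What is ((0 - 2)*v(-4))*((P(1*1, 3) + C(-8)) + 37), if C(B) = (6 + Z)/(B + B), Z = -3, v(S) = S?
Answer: 637/2 ≈ 318.50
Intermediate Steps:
C(B) = 3/(2*B) (C(B) = (6 - 3)/(B + B) = 3/((2*B)) = 3*(1/(2*B)) = 3/(2*B))
((0 - 2)*v(-4))*((P(1*1, 3) + C(-8)) + 37) = ((0 - 2)*(-4))*(((1*1)*3 + (3/2)/(-8)) + 37) = (-2*(-4))*((1*3 + (3/2)*(-⅛)) + 37) = 8*((3 - 3/16) + 37) = 8*(45/16 + 37) = 8*(637/16) = 637/2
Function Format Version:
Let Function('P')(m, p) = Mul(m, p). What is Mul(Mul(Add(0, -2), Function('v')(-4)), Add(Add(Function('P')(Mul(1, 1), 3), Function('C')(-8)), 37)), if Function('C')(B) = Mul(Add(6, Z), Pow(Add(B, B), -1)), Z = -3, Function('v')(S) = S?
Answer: Rational(637, 2) ≈ 318.50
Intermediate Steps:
Function('C')(B) = Mul(Rational(3, 2), Pow(B, -1)) (Function('C')(B) = Mul(Add(6, -3), Pow(Add(B, B), -1)) = Mul(3, Pow(Mul(2, B), -1)) = Mul(3, Mul(Rational(1, 2), Pow(B, -1))) = Mul(Rational(3, 2), Pow(B, -1)))
Mul(Mul(Add(0, -2), Function('v')(-4)), Add(Add(Function('P')(Mul(1, 1), 3), Function('C')(-8)), 37)) = Mul(Mul(Add(0, -2), -4), Add(Add(Mul(Mul(1, 1), 3), Mul(Rational(3, 2), Pow(-8, -1))), 37)) = Mul(Mul(-2, -4), Add(Add(Mul(1, 3), Mul(Rational(3, 2), Rational(-1, 8))), 37)) = Mul(8, Add(Add(3, Rational(-3, 16)), 37)) = Mul(8, Add(Rational(45, 16), 37)) = Mul(8, Rational(637, 16)) = Rational(637, 2)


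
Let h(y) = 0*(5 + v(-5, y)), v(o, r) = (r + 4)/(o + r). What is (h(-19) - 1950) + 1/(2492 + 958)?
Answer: -6727499/3450 ≈ -1950.0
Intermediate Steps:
v(o, r) = (4 + r)/(o + r)
h(y) = 0 (h(y) = 0*(5 + (4 + y)/(-5 + y)) = 0)
(h(-19) - 1950) + 1/(2492 + 958) = (0 - 1950) + 1/(2492 + 958) = -1950 + 1/3450 = -6727499/3450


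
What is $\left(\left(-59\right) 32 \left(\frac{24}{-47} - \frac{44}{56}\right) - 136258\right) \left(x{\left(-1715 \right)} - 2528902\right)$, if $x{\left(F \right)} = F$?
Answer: $\frac{111406997092050}{329} \approx 3.3862 \cdot 10^{11}$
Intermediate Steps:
$\left(\left(-59\right) 32 \left(\frac{24}{-47} - \frac{44}{56}\right) - 136258\right) \left(x{\left(-1715 \right)} - 2528902\right) = \left(\left(-59\right) 32 \left(\frac{24}{-47} - \frac{44}{56}\right) - 136258\right) \left(-1715 - 2528902\right) = \left(- 1888 \left(24 \left(- \frac{1}{47}\right) - \frac{11}{14}\right) - 136258\right) \left(-2530617\right) = \left(- 1888 \left(- \frac{24}{47} - \frac{11}{14}\right) - 136258\right) \left(-2530617\right) = \left(\left(-1888\right) \left(- \frac{853}{658}\right) - 136258\right) \left(-2530617\right) = \left(\frac{805232}{329} - 136258\right) \left(-2530617\right) = \left(- \frac{44023650}{329}\right) \left(-2530617\right) = \frac{111406997092050}{329}$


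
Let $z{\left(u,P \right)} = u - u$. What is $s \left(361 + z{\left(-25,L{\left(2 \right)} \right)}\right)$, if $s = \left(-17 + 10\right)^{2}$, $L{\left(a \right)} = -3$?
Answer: $17689$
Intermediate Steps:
$z{\left(u,P \right)} = 0$
$s = 49$ ($s = \left(-7\right)^{2} = 49$)
$s \left(361 + z{\left(-25,L{\left(2 \right)} \right)}\right) = 49 \left(361 + 0\right) = 49 \cdot 361 = 17689$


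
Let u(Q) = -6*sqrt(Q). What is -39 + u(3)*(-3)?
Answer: -39 + 18*sqrt(3) ≈ -7.8231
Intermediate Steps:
-39 + u(3)*(-3) = -39 - 6*sqrt(3)*(-3) = -39 + 18*sqrt(3)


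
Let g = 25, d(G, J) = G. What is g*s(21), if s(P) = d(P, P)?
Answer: 525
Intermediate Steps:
s(P) = P
g*s(21) = 25*21 = 525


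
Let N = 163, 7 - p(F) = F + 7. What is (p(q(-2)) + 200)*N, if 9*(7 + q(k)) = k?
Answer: 303995/9 ≈ 33777.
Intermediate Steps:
q(k) = -7 + k/9
p(F) = -F (p(F) = 7 - (F + 7) = 7 - (7 + F) = 7 + (-7 - F) = -F)
(p(q(-2)) + 200)*N = (-(-7 + (⅑)*(-2)) + 200)*163 = (-(-7 - 2/9) + 200)*163 = (-1*(-65/9) + 200)*163 = (65/9 + 200)*163 = (1865/9)*163 = 303995/9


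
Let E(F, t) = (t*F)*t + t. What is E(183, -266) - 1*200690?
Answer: 12747392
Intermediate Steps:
E(F, t) = t + F*t**2 (E(F, t) = (F*t)*t + t = F*t**2 + t = t + F*t**2)
E(183, -266) - 1*200690 = -266*(1 + 183*(-266)) - 1*200690 = -266*(1 - 48678) - 200690 = -266*(-48677) - 200690 = 12948082 - 200690 = 12747392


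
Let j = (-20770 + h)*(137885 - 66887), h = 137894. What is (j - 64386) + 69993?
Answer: 8315575359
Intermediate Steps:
j = 8315569752 (j = (-20770 + 137894)*(137885 - 66887) = 117124*70998 = 8315569752)
(j - 64386) + 69993 = (8315569752 - 64386) + 69993 = 8315505366 + 69993 = 8315575359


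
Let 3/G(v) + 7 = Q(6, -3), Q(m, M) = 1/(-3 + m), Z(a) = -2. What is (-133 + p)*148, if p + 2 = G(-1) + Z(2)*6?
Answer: -109113/5 ≈ -21823.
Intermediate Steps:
G(v) = -9/20 (G(v) = 3/(-7 + 1/(-3 + 6)) = 3/(-7 + 1/3) = 3/(-7 + ⅓) = 3/(-20/3) = 3*(-3/20) = -9/20)
p = -289/20 (p = -2 + (-9/20 - 2*6) = -2 + (-9/20 - 12) = -2 - 249/20 = -289/20 ≈ -14.450)
(-133 + p)*148 = (-133 - 289/20)*148 = -2949/20*148 = -109113/5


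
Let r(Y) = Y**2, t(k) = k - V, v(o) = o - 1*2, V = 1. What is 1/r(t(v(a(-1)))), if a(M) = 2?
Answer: 1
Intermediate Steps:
v(o) = -2 + o (v(o) = o - 2 = -2 + o)
t(k) = -1 + k (t(k) = k - 1*1 = k - 1 = -1 + k)
1/r(t(v(a(-1)))) = 1/((-1 + (-2 + 2))**2) = 1/((-1 + 0)**2) = 1/((-1)**2) = 1/1 = 1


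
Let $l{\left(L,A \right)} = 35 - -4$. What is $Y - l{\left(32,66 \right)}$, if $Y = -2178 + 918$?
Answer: $-1299$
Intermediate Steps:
$l{\left(L,A \right)} = 39$ ($l{\left(L,A \right)} = 35 + 4 = 39$)
$Y = -1260$
$Y - l{\left(32,66 \right)} = -1260 - 39 = -1299$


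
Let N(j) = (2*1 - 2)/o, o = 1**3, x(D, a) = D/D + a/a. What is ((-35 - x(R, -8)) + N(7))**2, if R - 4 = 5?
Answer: 1369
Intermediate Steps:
R = 9 (R = 4 + 5 = 9)
x(D, a) = 2 (x(D, a) = 1 + 1 = 2)
o = 1
N(j) = 0 (N(j) = (2*1 - 2)/1 = (2 - 2)*1 = 0*1 = 0)
((-35 - x(R, -8)) + N(7))**2 = ((-35 - 1*2) + 0)**2 = ((-35 - 2) + 0)**2 = (-37 + 0)**2 = (-37)**2 = 1369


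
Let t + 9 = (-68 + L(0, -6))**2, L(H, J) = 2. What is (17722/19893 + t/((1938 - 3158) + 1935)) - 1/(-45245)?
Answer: 897175912648/128708406255 ≈ 6.9706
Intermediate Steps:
t = 4347 (t = -9 + (-68 + 2)**2 = -9 + (-66)**2 = -9 + 4356 = 4347)
(17722/19893 + t/((1938 - 3158) + 1935)) - 1/(-45245) = (17722/19893 + 4347/((1938 - 3158) + 1935)) - 1/(-45245) = (17722*(1/19893) + 4347/(-1220 + 1935)) - 1*(-1/45245) = (17722/19893 + 4347/715) + 1/45245 = 99146101/14223495 + 1/45245 = 897175912648/128708406255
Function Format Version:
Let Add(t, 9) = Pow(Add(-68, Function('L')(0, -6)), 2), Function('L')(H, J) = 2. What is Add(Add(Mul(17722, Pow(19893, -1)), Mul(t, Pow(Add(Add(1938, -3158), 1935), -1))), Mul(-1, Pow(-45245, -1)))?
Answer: Rational(897175912648, 128708406255) ≈ 6.9706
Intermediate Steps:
t = 4347 (t = Add(-9, Pow(Add(-68, 2), 2)) = Add(-9, Pow(-66, 2)) = Add(-9, 4356) = 4347)
Add(Add(Mul(17722, Pow(19893, -1)), Mul(t, Pow(Add(Add(1938, -3158), 1935), -1))), Mul(-1, Pow(-45245, -1))) = Add(Add(Mul(17722, Pow(19893, -1)), Mul(4347, Pow(Add(Add(1938, -3158), 1935), -1))), Mul(-1, Pow(-45245, -1))) = Add(Add(Mul(17722, Rational(1, 19893)), Mul(4347, Pow(Add(-1220, 1935), -1))), Mul(-1, Rational(-1, 45245))) = Add(Add(Rational(17722, 19893), Mul(4347, Pow(715, -1))), Rational(1, 45245)) = Add(Add(Rational(17722, 19893), Mul(4347, Rational(1, 715))), Rational(1, 45245)) = Add(Add(Rational(17722, 19893), Rational(4347, 715)), Rational(1, 45245)) = Add(Rational(99146101, 14223495), Rational(1, 45245)) = Rational(897175912648, 128708406255)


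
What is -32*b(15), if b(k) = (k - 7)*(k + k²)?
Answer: -61440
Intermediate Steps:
b(k) = (-7 + k)*(k + k²)
-32*b(15) = -480*(-7 + 15² - 6*15) = -480*(-7 + 225 - 90) = -480*128 = -32*1920 = -61440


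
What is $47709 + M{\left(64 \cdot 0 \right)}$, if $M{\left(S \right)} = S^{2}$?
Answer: $47709$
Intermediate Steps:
$47709 + M{\left(64 \cdot 0 \right)} = 47709 + \left(64 \cdot 0\right)^{2} = 47709 + 0^{2} = 47709 + 0 = 47709$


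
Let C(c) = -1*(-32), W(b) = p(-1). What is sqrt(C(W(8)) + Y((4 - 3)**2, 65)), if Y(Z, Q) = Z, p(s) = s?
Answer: sqrt(33) ≈ 5.7446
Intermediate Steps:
W(b) = -1
C(c) = 32
sqrt(C(W(8)) + Y((4 - 3)**2, 65)) = sqrt(32 + (4 - 3)**2) = sqrt(32 + 1**2) = sqrt(32 + 1) = sqrt(33)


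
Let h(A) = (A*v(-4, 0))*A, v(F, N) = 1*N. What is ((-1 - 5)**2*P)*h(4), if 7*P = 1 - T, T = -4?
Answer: 0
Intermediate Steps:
v(F, N) = N
h(A) = 0 (h(A) = (A*0)*A = 0*A = 0)
P = 5/7 (P = (1 - 1*(-4))/7 = (1 + 4)/7 = (1/7)*5 = 5/7 ≈ 0.71429)
((-1 - 5)**2*P)*h(4) = ((-1 - 5)**2*(5/7))*0 = ((-6)**2*(5/7))*0 = (36*(5/7))*0 = (180/7)*0 = 0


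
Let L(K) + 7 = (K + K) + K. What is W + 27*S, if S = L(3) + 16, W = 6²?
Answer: 522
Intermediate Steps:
W = 36
L(K) = -7 + 3*K (L(K) = -7 + ((K + K) + K) = -7 + (2*K + K) = -7 + 3*K)
S = 18 (S = (-7 + 3*3) + 16 = (-7 + 9) + 16 = 2 + 16 = 18)
W + 27*S = 36 + 27*18 = 36 + 486 = 522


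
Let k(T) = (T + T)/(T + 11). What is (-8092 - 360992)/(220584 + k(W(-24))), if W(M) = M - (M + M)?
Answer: -1076495/643374 ≈ -1.6732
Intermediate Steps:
W(M) = -M (W(M) = M - 2*M = -M)
k(T) = 2*T/(11 + T) (k(T) = (2*T)/(11 + T) = 2*T/(11 + T))
(-8092 - 360992)/(220584 + k(W(-24))) = (-8092 - 360992)/(220584 + 2*(-1*(-24))/(11 - 1*(-24))) = -369084/(220584 + 2*24/(11 + 24)) = -369084/(220584 + 2*24/35) = -369084/(220584 + 2*24*(1/35)) = -369084/(220584 + 48/35) = -369084/7720488/35 = -369084*35/7720488 = -1076495/643374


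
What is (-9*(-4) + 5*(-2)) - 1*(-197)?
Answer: 223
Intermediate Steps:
(-9*(-4) + 5*(-2)) - 1*(-197) = (36 - 10) + 197 = 26 + 197 = 223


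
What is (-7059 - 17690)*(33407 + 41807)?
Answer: -1861471286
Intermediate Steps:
(-7059 - 17690)*(33407 + 41807) = -24749*75214 = -1861471286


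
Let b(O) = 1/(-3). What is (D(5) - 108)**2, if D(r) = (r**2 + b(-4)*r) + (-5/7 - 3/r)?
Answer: 81504784/11025 ≈ 7392.7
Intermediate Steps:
b(O) = -1/3 (b(O) = 1*(-1/3) = -1/3)
D(r) = -5/7 + r**2 - 3/r - r/3 (D(r) = (r**2 - r/3) + (-5/7 - 3/r) = -5/7 + r**2 - 3/r - r/3)
(D(5) - 108)**2 = ((-5/7 + 5**2 - 3/5 - 1/3*5) - 108)**2 = ((-5/7 + 25 - 3*1/5 - 5/3) - 108)**2 = ((-5/7 + 25 - 3/5 - 5/3) - 108)**2 = (2312/105 - 108)**2 = (-9028/105)**2 = 81504784/11025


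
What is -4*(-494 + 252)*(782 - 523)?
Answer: 250712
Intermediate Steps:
-4*(-494 + 252)*(782 - 523) = -(-968)*259 = -4*(-62678) = 250712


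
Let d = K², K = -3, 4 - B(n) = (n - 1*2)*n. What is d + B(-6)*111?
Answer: -4875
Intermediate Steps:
B(n) = 4 - n*(-2 + n) (B(n) = 4 - (n - 1*2)*n = 4 - (n - 2)*n = 4 - (-2 + n)*n = 4 - n*(-2 + n))
d = 9 (d = (-3)² = 9)
d + B(-6)*111 = 9 + (4 - 1*(-6)² + 2*(-6))*111 = 9 + (4 - 1*36 - 12)*111 = 9 + (4 - 36 - 12)*111 = 9 - 44*111 = 9 - 4884 = -4875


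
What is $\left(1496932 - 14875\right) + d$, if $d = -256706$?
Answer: $1225351$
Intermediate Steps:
$\left(1496932 - 14875\right) + d = \left(1496932 - 14875\right) - 256706 = 1482057 - 256706 = 1225351$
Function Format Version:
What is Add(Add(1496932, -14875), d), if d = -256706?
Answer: 1225351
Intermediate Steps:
Add(Add(1496932, -14875), d) = Add(Add(1496932, -14875), -256706) = Add(1482057, -256706) = 1225351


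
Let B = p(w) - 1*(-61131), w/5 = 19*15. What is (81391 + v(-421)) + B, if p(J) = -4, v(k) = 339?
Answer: 142857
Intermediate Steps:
w = 1425 (w = 5*(19*15) = 5*285 = 1425)
B = 61127 (B = -4 - 1*(-61131) = -4 + 61131 = 61127)
(81391 + v(-421)) + B = (81391 + 339) + 61127 = 81730 + 61127 = 142857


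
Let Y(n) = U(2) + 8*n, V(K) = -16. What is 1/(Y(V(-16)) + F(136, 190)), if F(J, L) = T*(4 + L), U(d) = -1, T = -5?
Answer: -1/1099 ≈ -0.00090992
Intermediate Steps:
F(J, L) = -20 - 5*L (F(J, L) = -5*(4 + L) = -20 - 5*L)
Y(n) = -1 + 8*n
1/(Y(V(-16)) + F(136, 190)) = 1/((-1 + 8*(-16)) + (-20 - 5*190)) = 1/((-1 - 128) + (-20 - 950)) = 1/(-129 - 970) = 1/(-1099) = -1/1099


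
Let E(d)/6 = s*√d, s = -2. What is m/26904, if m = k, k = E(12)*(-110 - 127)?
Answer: 237*√3/1121 ≈ 0.36619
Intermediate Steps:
E(d) = -12*√d (E(d) = 6*(-2*√d) = -12*√d)
k = 5688*√3 (k = (-24*√3)*(-110 - 127) = -24*√3*(-237) = 5688*√3 ≈ 9851.9)
m = 5688*√3 ≈ 9851.9
m/26904 = (5688*√3)/26904 = (5688*√3)*(1/26904) = 237*√3/1121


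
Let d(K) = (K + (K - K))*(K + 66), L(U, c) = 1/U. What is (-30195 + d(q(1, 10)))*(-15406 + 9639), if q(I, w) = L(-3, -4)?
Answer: 1568347184/9 ≈ 1.7426e+8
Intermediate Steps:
q(I, w) = -1/3 (q(I, w) = 1/(-3) = -1/3)
d(K) = K*(66 + K) (d(K) = (K + 0)*(66 + K) = K*(66 + K))
(-30195 + d(q(1, 10)))*(-15406 + 9639) = (-30195 - (66 - 1/3)/3)*(-15406 + 9639) = (-30195 - 1/3*197/3)*(-5767) = (-30195 - 197/9)*(-5767) = -271952/9*(-5767) = 1568347184/9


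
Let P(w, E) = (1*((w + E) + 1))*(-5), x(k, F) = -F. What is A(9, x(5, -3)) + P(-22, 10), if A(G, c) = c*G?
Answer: 82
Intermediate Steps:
A(G, c) = G*c
P(w, E) = -5 - 5*E - 5*w (P(w, E) = (1*((E + w) + 1))*(-5) = (1*(1 + E + w))*(-5) = (1 + E + w)*(-5) = -5 - 5*E - 5*w)
A(9, x(5, -3)) + P(-22, 10) = 9*(-1*(-3)) + (-5 - 5*10 - 5*(-22)) = 9*3 + (-5 - 50 + 110) = 27 + 55 = 82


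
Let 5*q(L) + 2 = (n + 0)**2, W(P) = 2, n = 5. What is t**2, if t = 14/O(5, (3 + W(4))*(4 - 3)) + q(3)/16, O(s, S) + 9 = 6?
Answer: 1104601/57600 ≈ 19.177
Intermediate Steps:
O(s, S) = -3 (O(s, S) = -9 + 6 = -3)
q(L) = 23/5 (q(L) = -2/5 + (5 + 0)**2/5 = -2/5 + (1/5)*5**2 = -2/5 + (1/5)*25 = -2/5 + 5 = 23/5)
t = -1051/240 (t = 14/(-3) + (23/5)/16 = 14*(-1/3) + (23/5)*(1/16) = -14/3 + 23/80 = -1051/240 ≈ -4.3792)
t**2 = (-1051/240)**2 = 1104601/57600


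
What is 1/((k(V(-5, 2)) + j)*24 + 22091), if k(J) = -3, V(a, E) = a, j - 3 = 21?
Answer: 1/22595 ≈ 4.4258e-5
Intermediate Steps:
j = 24 (j = 3 + 21 = 24)
1/((k(V(-5, 2)) + j)*24 + 22091) = 1/((-3 + 24)*24 + 22091) = 1/(21*24 + 22091) = 1/(504 + 22091) = 1/22595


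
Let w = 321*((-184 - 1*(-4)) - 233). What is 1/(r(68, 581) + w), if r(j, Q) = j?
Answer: -1/132505 ≈ -7.5469e-6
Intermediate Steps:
w = -132573 (w = 321*((-184 + 4) - 233) = 321*(-180 - 233) = 321*(-413) = -132573)
1/(r(68, 581) + w) = 1/(68 - 132573) = 1/(-132505) = -1/132505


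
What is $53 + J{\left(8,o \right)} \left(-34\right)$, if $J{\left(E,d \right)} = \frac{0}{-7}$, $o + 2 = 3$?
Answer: $53$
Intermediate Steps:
$o = 1$ ($o = -2 + 3 = 1$)
$J{\left(E,d \right)} = 0$ ($J{\left(E,d \right)} = 0 \left(- \frac{1}{7}\right) = 0$)
$53 + J{\left(8,o \right)} \left(-34\right) = 53 + 0 \left(-34\right) = 53 + 0 = 53$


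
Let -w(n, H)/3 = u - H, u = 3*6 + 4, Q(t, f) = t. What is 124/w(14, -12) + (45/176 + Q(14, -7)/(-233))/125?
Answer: -317402929/261426000 ≈ -1.2141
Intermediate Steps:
u = 22 (u = 18 + 4 = 22)
w(n, H) = -66 + 3*H (w(n, H) = -3*(22 - H) = -66 + 3*H)
124/w(14, -12) + (45/176 + Q(14, -7)/(-233))/125 = 124/(-66 + 3*(-12)) + (45/176 + 14/(-233))/125 = 124/(-66 - 36) + (45*(1/176) + 14*(-1/233))*(1/125) = 124/(-102) + (45/176 - 14/233)*(1/125) = 124*(-1/102) + (8021/41008)*(1/125) = -62/51 + 8021/5126000 = -317402929/261426000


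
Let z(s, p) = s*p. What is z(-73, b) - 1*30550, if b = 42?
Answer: -33616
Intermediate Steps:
z(s, p) = p*s
z(-73, b) - 1*30550 = 42*(-73) - 1*30550 = -3066 - 30550 = -33616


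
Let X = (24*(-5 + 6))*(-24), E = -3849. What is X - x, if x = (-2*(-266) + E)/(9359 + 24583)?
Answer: -19547275/33942 ≈ -575.90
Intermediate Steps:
X = -576 (X = (24*1)*(-24) = 24*(-24) = -576)
x = -3317/33942 (x = (-2*(-266) - 3849)/(9359 + 24583) = (532 - 3849)/33942 = -3317*1/33942 = -3317/33942 ≈ -0.097726)
X - x = -576 - 1*(-3317/33942) = -576 + 3317/33942 = -19547275/33942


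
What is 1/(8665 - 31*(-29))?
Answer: 1/9564 ≈ 0.00010456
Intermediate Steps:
1/(8665 - 31*(-29)) = 1/(8665 + 899) = 1/9564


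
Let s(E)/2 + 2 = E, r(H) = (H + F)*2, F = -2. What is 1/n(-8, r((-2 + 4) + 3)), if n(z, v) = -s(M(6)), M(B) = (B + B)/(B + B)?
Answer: ½ ≈ 0.50000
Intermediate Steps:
M(B) = 1 (M(B) = (2*B)/((2*B)) = (2*B)*(1/(2*B)) = 1)
r(H) = -4 + 2*H (r(H) = (H - 2)*2 = (-2 + H)*2 = -4 + 2*H)
s(E) = -4 + 2*E
n(z, v) = 2 (n(z, v) = -(-4 + 2*1) = -(-4 + 2) = -1*(-2) = 2)
1/n(-8, r((-2 + 4) + 3)) = 1/2 = ½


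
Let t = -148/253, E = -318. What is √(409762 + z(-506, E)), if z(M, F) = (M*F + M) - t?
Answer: 78*√5998630/253 ≈ 755.09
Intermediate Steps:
t = -148/253 (t = -148*1/253 = -148/253 ≈ -0.58498)
z(M, F) = 148/253 + M + F*M (z(M, F) = (M*F + M) - 1*(-148/253) = (F*M + M) + 148/253 = (M + F*M) + 148/253 = 148/253 + M + F*M)
√(409762 + z(-506, E)) = √(409762 + (148/253 - 506 - 318*(-506))) = √(409762 + (148/253 - 506 + 160908)) = √(409762 + 40581854/253) = √(144251640/253) = 78*√5998630/253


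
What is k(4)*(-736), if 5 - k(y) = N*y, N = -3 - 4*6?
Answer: -83168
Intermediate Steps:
N = -27 (N = -3 - 24 = -27)
k(y) = 5 + 27*y (k(y) = 5 - (-27)*y = 5 + 27*y)
k(4)*(-736) = (5 + 27*4)*(-736) = (5 + 108)*(-736) = 113*(-736) = -83168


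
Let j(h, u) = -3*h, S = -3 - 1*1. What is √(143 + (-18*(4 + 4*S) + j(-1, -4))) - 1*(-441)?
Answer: 441 + √362 ≈ 460.03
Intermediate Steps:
S = -4 (S = -3 - 1 = -4)
√(143 + (-18*(4 + 4*S) + j(-1, -4))) - 1*(-441) = √(143 + (-18*(4 + 4*(-4)) - 3*(-1))) - 1*(-441) = √(143 + (-18*(4 - 16) + 3)) + 441 = √(143 + (-18*(-12) + 3)) + 441 = √(143 + (216 + 3)) + 441 = √(143 + 219) + 441 = √362 + 441 = 441 + √362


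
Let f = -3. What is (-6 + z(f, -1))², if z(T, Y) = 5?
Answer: 1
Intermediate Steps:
(-6 + z(f, -1))² = (-6 + 5)² = (-1)² = 1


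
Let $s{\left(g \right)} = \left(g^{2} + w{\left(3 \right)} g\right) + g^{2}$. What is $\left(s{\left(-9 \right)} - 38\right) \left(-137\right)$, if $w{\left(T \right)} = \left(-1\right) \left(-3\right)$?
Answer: $-13289$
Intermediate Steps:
$w{\left(T \right)} = 3$
$s{\left(g \right)} = 2 g^{2} + 3 g$ ($s{\left(g \right)} = \left(g^{2} + 3 g\right) + g^{2} = 2 g^{2} + 3 g$)
$\left(s{\left(-9 \right)} - 38\right) \left(-137\right) = \left(- 9 \left(3 + 2 \left(-9\right)\right) - 38\right) \left(-137\right) = \left(- 9 \left(3 - 18\right) - 38\right) \left(-137\right) = \left(\left(-9\right) \left(-15\right) - 38\right) \left(-137\right) = \left(135 - 38\right) \left(-137\right) = 97 \left(-137\right) = -13289$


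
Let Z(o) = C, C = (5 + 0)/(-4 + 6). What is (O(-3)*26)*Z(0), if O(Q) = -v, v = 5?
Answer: -325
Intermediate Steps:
O(Q) = -5 (O(Q) = -1*5 = -5)
C = 5/2 ≈ 2.5000
Z(o) = 5/2
(O(-3)*26)*Z(0) = -5*26*(5/2) = -130*5/2 = -325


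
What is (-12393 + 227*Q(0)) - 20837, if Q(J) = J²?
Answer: -33230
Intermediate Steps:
(-12393 + 227*Q(0)) - 20837 = (-12393 + 227*0²) - 20837 = (-12393 + 227*0) - 20837 = (-12393 + 0) - 20837 = -12393 - 20837 = -33230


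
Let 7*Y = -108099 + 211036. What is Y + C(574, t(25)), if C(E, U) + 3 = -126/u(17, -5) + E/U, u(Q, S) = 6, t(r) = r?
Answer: 2573243/175 ≈ 14704.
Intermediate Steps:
C(E, U) = -24 + E/U (C(E, U) = -3 + (-126/6 + E/U) = -3 + (-126*1/6 + E/U) = -3 + (-21 + E/U) = -24 + E/U)
Y = 102937/7 (Y = (-108099 + 211036)/7 = (1/7)*102937 = 102937/7 ≈ 14705.)
Y + C(574, t(25)) = 102937/7 + (-24 + 574/25) = 102937/7 - 26/25 = 2573243/175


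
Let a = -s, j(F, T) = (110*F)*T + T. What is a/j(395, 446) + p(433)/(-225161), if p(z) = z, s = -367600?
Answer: 37189006691/2181713946253 ≈ 0.017046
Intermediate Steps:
j(F, T) = T + 110*F*T (j(F, T) = 110*F*T + T = T + 110*F*T)
a = 367600 (a = -1*(-367600) = 367600)
a/j(395, 446) + p(433)/(-225161) = 367600/((446*(1 + 110*395))) + 433/(-225161) = 367600/((446*(1 + 43450))) + 433*(-1/225161) = 367600/((446*43451)) - 433/225161 = 367600/19379146 - 433/225161 = 367600*(1/19379146) - 433/225161 = 183800/9689573 - 433/225161 = 37189006691/2181713946253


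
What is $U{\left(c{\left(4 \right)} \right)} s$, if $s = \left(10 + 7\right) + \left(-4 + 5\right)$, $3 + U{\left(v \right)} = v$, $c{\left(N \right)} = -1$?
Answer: $-72$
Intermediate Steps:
$U{\left(v \right)} = -3 + v$
$s = 18$ ($s = 17 + 1 = 18$)
$U{\left(c{\left(4 \right)} \right)} s = \left(-3 - 1\right) 18 = \left(-4\right) 18 = -72$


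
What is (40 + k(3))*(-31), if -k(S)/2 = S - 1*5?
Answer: -1364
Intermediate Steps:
k(S) = 10 - 2*S (k(S) = -2*(S - 1*5) = -2*(S - 5) = -2*(-5 + S) = 10 - 2*S)
(40 + k(3))*(-31) = (40 + (10 - 2*3))*(-31) = (40 + (10 - 6))*(-31) = (40 + 4)*(-31) = 44*(-31) = -1364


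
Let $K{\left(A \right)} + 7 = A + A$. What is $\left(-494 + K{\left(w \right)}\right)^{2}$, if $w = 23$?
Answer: $207025$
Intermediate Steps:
$K{\left(A \right)} = -7 + 2 A$ ($K{\left(A \right)} = -7 + \left(A + A\right) = -7 + 2 A$)
$\left(-494 + K{\left(w \right)}\right)^{2} = \left(-494 + \left(-7 + 2 \cdot 23\right)\right)^{2} = \left(-494 + \left(-7 + 46\right)\right)^{2} = \left(-494 + 39\right)^{2} = \left(-455\right)^{2} = 207025$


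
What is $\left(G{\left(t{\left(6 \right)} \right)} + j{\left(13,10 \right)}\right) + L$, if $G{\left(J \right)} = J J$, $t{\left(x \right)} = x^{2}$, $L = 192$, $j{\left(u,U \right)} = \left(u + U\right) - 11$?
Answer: $1500$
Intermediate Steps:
$j{\left(u,U \right)} = -11 + U + u$ ($j{\left(u,U \right)} = \left(U + u\right) - 11 = -11 + U + u$)
$G{\left(J \right)} = J^{2}$
$\left(G{\left(t{\left(6 \right)} \right)} + j{\left(13,10 \right)}\right) + L = \left(\left(6^{2}\right)^{2} + \left(-11 + 10 + 13\right)\right) + 192 = \left(36^{2} + 12\right) + 192 = \left(1296 + 12\right) + 192 = 1308 + 192 = 1500$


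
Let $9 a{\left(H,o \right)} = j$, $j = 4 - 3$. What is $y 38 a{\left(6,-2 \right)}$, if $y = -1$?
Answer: $- \frac{38}{9} \approx -4.2222$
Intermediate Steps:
$j = 1$
$a{\left(H,o \right)} = \frac{1}{9}$ ($a{\left(H,o \right)} = \frac{1}{9} \cdot 1 = \frac{1}{9}$)
$y 38 a{\left(6,-2 \right)} = \left(-1\right) 38 \cdot \frac{1}{9} = \left(-38\right) \frac{1}{9} = - \frac{38}{9}$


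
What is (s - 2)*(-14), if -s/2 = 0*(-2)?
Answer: 28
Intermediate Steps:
s = 0 (s = -0*(-2) = -2*0 = 0)
(s - 2)*(-14) = (0 - 2)*(-14) = -2*(-14) = 28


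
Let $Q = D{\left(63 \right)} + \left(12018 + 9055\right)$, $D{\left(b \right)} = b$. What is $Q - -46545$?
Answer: $67681$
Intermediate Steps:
$Q = 21136$ ($Q = 63 + \left(12018 + 9055\right) = 63 + 21073 = 21136$)
$Q - -46545 = 21136 - -46545 = 21136 + 46545 = 67681$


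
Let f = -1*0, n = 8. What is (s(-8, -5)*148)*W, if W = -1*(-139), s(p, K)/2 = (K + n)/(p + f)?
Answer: -15429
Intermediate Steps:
f = 0
s(p, K) = 2*(8 + K)/p (s(p, K) = 2*((K + 8)/(p + 0)) = 2*((8 + K)/p) = 2*(8 + K)/p)
W = 139
(s(-8, -5)*148)*W = ((2*(8 - 5)/(-8))*148)*139 = ((2*(-⅛)*3)*148)*139 = -¾*148*139 = -111*139 = -15429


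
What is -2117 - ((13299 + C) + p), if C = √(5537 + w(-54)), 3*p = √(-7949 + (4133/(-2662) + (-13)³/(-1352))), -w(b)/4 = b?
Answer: -15416 - √5753 - I*√1862083982/1452 ≈ -15492.0 - 29.719*I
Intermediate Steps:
w(b) = -4*b
p = I*√1862083982/1452 (p = √(-7949 + (4133/(-2662) + (-13)³/(-1352)))/3 = √(-7949 + (4133*(-1/2662) - 2197*(-1/1352)))/3 = √(-7949 + (-4133/2662 + 13/8))/3 = √(-7949 + 771/10648)/3 = √(-84640181/10648)/3 = (I*√1862083982/484)/3 = I*√1862083982/1452 ≈ 29.719*I)
C = √5753 (C = √(5537 - 4*(-54)) = √(5537 + 216) = √5753 ≈ 75.849)
-2117 - ((13299 + C) + p) = -2117 - ((13299 + √5753) + I*√1862083982/1452) = -2117 - (13299 + √5753 + I*√1862083982/1452) = -2117 + (-13299 - √5753 - I*√1862083982/1452) = -15416 - √5753 - I*√1862083982/1452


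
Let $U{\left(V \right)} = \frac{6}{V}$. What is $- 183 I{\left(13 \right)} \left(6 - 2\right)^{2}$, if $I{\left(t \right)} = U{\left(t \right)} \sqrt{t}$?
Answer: $- \frac{17568 \sqrt{13}}{13} \approx -4872.5$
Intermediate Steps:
$I{\left(t \right)} = \frac{6}{\sqrt{t}}$ ($I{\left(t \right)} = \frac{6}{t} \sqrt{t} = \frac{6}{\sqrt{t}}$)
$- 183 I{\left(13 \right)} \left(6 - 2\right)^{2} = - 183 \frac{6}{\sqrt{13}} \left(6 - 2\right)^{2} = - 183 \cdot 6 \frac{\sqrt{13}}{13} \cdot 4^{2} = - 183 \frac{6 \sqrt{13}}{13} \cdot 16 = - \frac{1098 \sqrt{13}}{13} \cdot 16 = - \frac{17568 \sqrt{13}}{13}$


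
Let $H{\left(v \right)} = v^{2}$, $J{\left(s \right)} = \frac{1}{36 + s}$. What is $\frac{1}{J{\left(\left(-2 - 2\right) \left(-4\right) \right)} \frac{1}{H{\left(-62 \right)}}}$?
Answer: $199888$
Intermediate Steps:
$\frac{1}{J{\left(\left(-2 - 2\right) \left(-4\right) \right)} \frac{1}{H{\left(-62 \right)}}} = \frac{1}{\frac{1}{36 + \left(-2 - 2\right) \left(-4\right)} \frac{1}{\left(-62\right)^{2}}} = \frac{1}{\frac{1}{36 - -16} \cdot \frac{1}{3844}} = \frac{1}{\frac{1}{36 + 16} \cdot \frac{1}{3844}} = \frac{1}{\frac{1}{52} \cdot \frac{1}{3844}} = \frac{1}{\frac{1}{199888}} = 199888$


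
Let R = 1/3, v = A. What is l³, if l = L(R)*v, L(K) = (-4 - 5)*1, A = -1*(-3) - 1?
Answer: -5832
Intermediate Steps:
A = 2 (A = 3 - 1 = 2)
v = 2
R = ⅓ ≈ 0.33333
L(K) = -9 (L(K) = -9*1 = -9)
l = -18 (l = -9*2 = -18)
l³ = (-18)³ = -5832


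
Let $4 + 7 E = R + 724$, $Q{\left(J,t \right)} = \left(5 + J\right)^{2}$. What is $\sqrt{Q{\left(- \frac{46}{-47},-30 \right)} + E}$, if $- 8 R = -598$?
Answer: $\frac{\sqrt{64633233}}{658} \approx 12.218$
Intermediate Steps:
$R = \frac{299}{4}$ ($R = \left(- \frac{1}{8}\right) \left(-598\right) = \frac{299}{4} \approx 74.75$)
$E = \frac{3179}{28}$ ($E = - \frac{4}{7} + \frac{\frac{299}{4} + 724}{7} = - \frac{4}{7} + \frac{1}{7} \cdot \frac{3195}{4} = - \frac{4}{7} + \frac{3195}{28} = \frac{3179}{28} \approx 113.54$)
$\sqrt{Q{\left(- \frac{46}{-47},-30 \right)} + E} = \sqrt{\left(5 - \frac{46}{-47}\right)^{2} + \frac{3179}{28}} = \sqrt{\left(5 - - \frac{46}{47}\right)^{2} + \frac{3179}{28}} = \sqrt{\left(5 + \frac{46}{47}\right)^{2} + \frac{3179}{28}} = \sqrt{\left(\frac{281}{47}\right)^{2} + \frac{3179}{28}} = \sqrt{\frac{78961}{2209} + \frac{3179}{28}} = \sqrt{\frac{9233319}{61852}} = \frac{\sqrt{64633233}}{658}$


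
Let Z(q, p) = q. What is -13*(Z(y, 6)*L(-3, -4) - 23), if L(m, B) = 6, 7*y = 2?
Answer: 1937/7 ≈ 276.71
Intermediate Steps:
y = 2/7 (y = (⅐)*2 = 2/7 ≈ 0.28571)
-13*(Z(y, 6)*L(-3, -4) - 23) = -13*((2/7)*6 - 23) = -13*(12/7 - 23) = -13*(-149/7) = 1937/7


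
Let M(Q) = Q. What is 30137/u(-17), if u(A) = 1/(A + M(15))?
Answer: -60274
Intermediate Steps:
u(A) = 1/(15 + A) (u(A) = 1/(A + 15) = 1/(15 + A))
30137/u(-17) = 30137/(1/(15 - 17)) = 30137/(1/(-2)) = 30137/(-½) = 30137*(-2) = -60274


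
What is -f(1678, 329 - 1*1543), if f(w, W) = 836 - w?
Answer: 842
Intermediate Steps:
-f(1678, 329 - 1*1543) = -(836 - 1*1678) = -(836 - 1678) = -1*(-842) = 842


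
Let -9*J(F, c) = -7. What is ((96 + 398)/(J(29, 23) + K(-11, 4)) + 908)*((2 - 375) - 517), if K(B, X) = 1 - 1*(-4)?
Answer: -884215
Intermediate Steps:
K(B, X) = 5 (K(B, X) = 1 + 4 = 5)
J(F, c) = 7/9 (J(F, c) = -1/9*(-7) = 7/9)
((96 + 398)/(J(29, 23) + K(-11, 4)) + 908)*((2 - 375) - 517) = ((96 + 398)/(7/9 + 5) + 908)*((2 - 375) - 517) = (494/(52/9) + 908)*(-373 - 517) = (494*(9/52) + 908)*(-890) = (171/2 + 908)*(-890) = (1987/2)*(-890) = -884215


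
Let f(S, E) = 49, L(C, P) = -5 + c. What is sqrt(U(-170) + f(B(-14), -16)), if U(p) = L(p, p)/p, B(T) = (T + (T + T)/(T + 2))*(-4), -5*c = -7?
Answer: sqrt(354178)/85 ≈ 7.0015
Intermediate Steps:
c = 7/5 (c = -1/5*(-7) = 7/5 ≈ 1.4000)
L(C, P) = -18/5 (L(C, P) = -5 + 7/5 = -18/5)
B(T) = -4*T - 8*T/(2 + T) (B(T) = (T + (2*T)/(2 + T))*(-4) = (T + 2*T/(2 + T))*(-4) = -4*T - 8*T/(2 + T))
U(p) = -18/(5*p)
sqrt(U(-170) + f(B(-14), -16)) = sqrt(-18/5/(-170) + 49) = sqrt(-18/5*(-1/170) + 49) = sqrt(9/425 + 49) = sqrt(20834/425) = sqrt(354178)/85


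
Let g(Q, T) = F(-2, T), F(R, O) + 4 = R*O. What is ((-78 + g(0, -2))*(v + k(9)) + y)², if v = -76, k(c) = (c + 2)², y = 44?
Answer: 12013156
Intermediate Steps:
k(c) = (2 + c)²
F(R, O) = -4 + O*R (F(R, O) = -4 + R*O = -4 + O*R)
g(Q, T) = -4 - 2*T (g(Q, T) = -4 + T*(-2) = -4 - 2*T)
((-78 + g(0, -2))*(v + k(9)) + y)² = ((-78 + (-4 - 2*(-2)))*(-76 + (2 + 9)²) + 44)² = ((-78 + (-4 + 4))*(-76 + 11²) + 44)² = ((-78 + 0)*(-76 + 121) + 44)² = (-78*45 + 44)² = (-3510 + 44)² = (-3466)² = 12013156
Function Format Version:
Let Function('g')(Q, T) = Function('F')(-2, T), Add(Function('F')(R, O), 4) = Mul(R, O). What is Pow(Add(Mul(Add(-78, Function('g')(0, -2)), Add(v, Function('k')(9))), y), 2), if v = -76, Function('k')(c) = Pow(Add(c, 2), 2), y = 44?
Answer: 12013156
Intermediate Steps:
Function('k')(c) = Pow(Add(2, c), 2)
Function('F')(R, O) = Add(-4, Mul(O, R)) (Function('F')(R, O) = Add(-4, Mul(R, O)) = Add(-4, Mul(O, R)))
Function('g')(Q, T) = Add(-4, Mul(-2, T)) (Function('g')(Q, T) = Add(-4, Mul(T, -2)) = Add(-4, Mul(-2, T)))
Pow(Add(Mul(Add(-78, Function('g')(0, -2)), Add(v, Function('k')(9))), y), 2) = Pow(Add(Mul(Add(-78, Add(-4, Mul(-2, -2))), Add(-76, Pow(Add(2, 9), 2))), 44), 2) = Pow(Add(Mul(Add(-78, Add(-4, 4)), Add(-76, Pow(11, 2))), 44), 2) = Pow(Add(Mul(Add(-78, 0), Add(-76, 121)), 44), 2) = Pow(Add(Mul(-78, 45), 44), 2) = Pow(Add(-3510, 44), 2) = Pow(-3466, 2) = 12013156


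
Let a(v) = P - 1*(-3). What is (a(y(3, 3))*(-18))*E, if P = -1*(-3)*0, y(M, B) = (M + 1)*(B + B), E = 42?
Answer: -2268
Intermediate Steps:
y(M, B) = 2*B*(1 + M) (y(M, B) = (1 + M)*(2*B) = 2*B*(1 + M))
P = 0 (P = 3*0 = 0)
a(v) = 3 (a(v) = 0 - 1*(-3) = 0 + 3 = 3)
(a(y(3, 3))*(-18))*E = (3*(-18))*42 = -54*42 = -2268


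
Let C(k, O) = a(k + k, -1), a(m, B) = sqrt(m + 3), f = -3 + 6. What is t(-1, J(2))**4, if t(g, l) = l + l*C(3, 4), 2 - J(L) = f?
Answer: 256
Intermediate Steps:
f = 3
a(m, B) = sqrt(3 + m)
J(L) = -1 (J(L) = 2 - 1*3 = 2 - 3 = -1)
C(k, O) = sqrt(3 + 2*k) (C(k, O) = sqrt(3 + (k + k)) = sqrt(3 + 2*k))
t(g, l) = 4*l (t(g, l) = l + l*sqrt(3 + 2*3) = l + l*sqrt(3 + 6) = l + l*sqrt(9) = l + l*3 = l + 3*l = 4*l)
t(-1, J(2))**4 = (4*(-1))**4 = (-4)**4 = 256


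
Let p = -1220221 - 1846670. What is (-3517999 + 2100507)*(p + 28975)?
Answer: 4306221626672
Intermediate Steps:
p = -3066891
(-3517999 + 2100507)*(p + 28975) = (-3517999 + 2100507)*(-3066891 + 28975) = -1417492*(-3037916) = 4306221626672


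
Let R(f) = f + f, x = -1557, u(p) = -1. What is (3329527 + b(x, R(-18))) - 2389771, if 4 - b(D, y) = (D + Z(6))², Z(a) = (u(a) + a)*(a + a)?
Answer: -1301249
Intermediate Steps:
R(f) = 2*f
Z(a) = 2*a*(-1 + a) (Z(a) = (-1 + a)*(a + a) = (-1 + a)*(2*a) = 2*a*(-1 + a))
b(D, y) = 4 - (60 + D)² (b(D, y) = 4 - (D + 2*6*(-1 + 6))² = 4 - (D + 2*6*5)² = 4 - (D + 60)² = 4 - (60 + D)²)
(3329527 + b(x, R(-18))) - 2389771 = (3329527 + (4 - (60 - 1557)²)) - 2389771 = (3329527 + (4 - 1*(-1497)²)) - 2389771 = (3329527 + (4 - 1*2241009)) - 2389771 = (3329527 + (4 - 2241009)) - 2389771 = (3329527 - 2241005) - 2389771 = 1088522 - 2389771 = -1301249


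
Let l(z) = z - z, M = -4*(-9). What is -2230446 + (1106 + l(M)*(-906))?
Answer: -2229340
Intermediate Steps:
M = 36
l(z) = 0
-2230446 + (1106 + l(M)*(-906)) = -2230446 + (1106 + 0*(-906)) = -2230446 + (1106 + 0) = -2230446 + 1106 = -2229340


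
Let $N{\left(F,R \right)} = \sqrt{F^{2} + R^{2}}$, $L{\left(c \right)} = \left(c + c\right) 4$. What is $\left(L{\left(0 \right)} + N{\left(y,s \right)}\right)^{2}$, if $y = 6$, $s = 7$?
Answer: $85$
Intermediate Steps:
$L{\left(c \right)} = 8 c$ ($L{\left(c \right)} = 2 c 4 = 8 c$)
$\left(L{\left(0 \right)} + N{\left(y,s \right)}\right)^{2} = \left(8 \cdot 0 + \sqrt{6^{2} + 7^{2}}\right)^{2} = \left(0 + \sqrt{36 + 49}\right)^{2} = \left(0 + \sqrt{85}\right)^{2} = \left(\sqrt{85}\right)^{2} = 85$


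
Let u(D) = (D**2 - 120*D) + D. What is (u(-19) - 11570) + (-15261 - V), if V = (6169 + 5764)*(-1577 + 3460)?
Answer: -22494048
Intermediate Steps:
V = 22469839 (V = 11933*1883 = 22469839)
u(D) = D**2 - 119*D
(u(-19) - 11570) + (-15261 - V) = (-19*(-119 - 19) - 11570) + (-15261 - 1*22469839) = (-19*(-138) - 11570) + (-15261 - 22469839) = (2622 - 11570) - 22485100 = -8948 - 22485100 = -22494048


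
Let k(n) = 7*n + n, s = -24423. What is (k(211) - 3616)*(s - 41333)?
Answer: 126777568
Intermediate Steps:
k(n) = 8*n
(k(211) - 3616)*(s - 41333) = (8*211 - 3616)*(-24423 - 41333) = (1688 - 3616)*(-65756) = -1928*(-65756) = 126777568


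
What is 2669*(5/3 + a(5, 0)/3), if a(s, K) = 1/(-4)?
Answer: 50711/12 ≈ 4225.9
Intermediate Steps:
a(s, K) = -¼
2669*(5/3 + a(5, 0)/3) = 2669*(5/3 - ¼/3) = 2669*(5*(⅓) - ¼*⅓) = 2669*(5/3 - 1/12) = 2669*(19/12) = 50711/12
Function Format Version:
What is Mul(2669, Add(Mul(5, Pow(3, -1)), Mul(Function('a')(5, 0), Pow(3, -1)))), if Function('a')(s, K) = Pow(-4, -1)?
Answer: Rational(50711, 12) ≈ 4225.9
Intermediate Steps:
Function('a')(s, K) = Rational(-1, 4)
Mul(2669, Add(Mul(5, Pow(3, -1)), Mul(Function('a')(5, 0), Pow(3, -1)))) = Mul(2669, Add(Mul(5, Pow(3, -1)), Mul(Rational(-1, 4), Pow(3, -1)))) = Mul(2669, Add(Mul(5, Rational(1, 3)), Mul(Rational(-1, 4), Rational(1, 3)))) = Mul(2669, Add(Rational(5, 3), Rational(-1, 12))) = Mul(2669, Rational(19, 12)) = Rational(50711, 12)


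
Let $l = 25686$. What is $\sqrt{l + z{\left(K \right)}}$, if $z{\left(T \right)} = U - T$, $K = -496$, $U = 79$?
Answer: $\sqrt{26261} \approx 162.05$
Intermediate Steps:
$z{\left(T \right)} = 79 - T$
$\sqrt{l + z{\left(K \right)}} = \sqrt{25686 + \left(79 - -496\right)} = \sqrt{25686 + \left(79 + 496\right)} = \sqrt{25686 + 575} = \sqrt{26261}$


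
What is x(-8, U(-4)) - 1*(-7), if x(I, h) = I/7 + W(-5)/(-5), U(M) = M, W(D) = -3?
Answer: 226/35 ≈ 6.4571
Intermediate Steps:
x(I, h) = ⅗ + I/7 (x(I, h) = I/7 - 3/(-5) = I*(⅐) - 3*(-⅕) = I/7 + ⅗ = ⅗ + I/7)
x(-8, U(-4)) - 1*(-7) = (⅗ + (⅐)*(-8)) - 1*(-7) = (⅗ - 8/7) + 7 = -19/35 + 7 = 226/35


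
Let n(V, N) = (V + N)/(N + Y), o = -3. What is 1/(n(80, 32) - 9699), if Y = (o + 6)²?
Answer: -41/397547 ≈ -0.00010313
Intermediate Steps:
Y = 9 (Y = (-3 + 6)² = 3² = 9)
n(V, N) = (N + V)/(9 + N) (n(V, N) = (V + N)/(N + 9) = (N + V)/(9 + N))
1/(n(80, 32) - 9699) = 1/((32 + 80)/(9 + 32) - 9699) = 1/(112/41 - 9699) = 1/(-397547/41) = -41/397547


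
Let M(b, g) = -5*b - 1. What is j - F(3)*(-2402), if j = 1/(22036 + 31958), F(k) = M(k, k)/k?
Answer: -691699135/53994 ≈ -12811.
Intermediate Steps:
M(b, g) = -1 - 5*b
F(k) = (-1 - 5*k)/k
j = 1/53994 ≈ 1.8521e-5
j - F(3)*(-2402) = 1/53994 - (-5 - 1/3)*(-2402) = 1/53994 - (-16)*(-2402)/3 = 1/53994 - 1*38432/3 = 1/53994 - 38432/3 = -691699135/53994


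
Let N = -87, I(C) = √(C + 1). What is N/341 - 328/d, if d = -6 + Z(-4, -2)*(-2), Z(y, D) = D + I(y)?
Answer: 13894/341 - 41*I*√3 ≈ 40.745 - 71.014*I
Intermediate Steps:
I(C) = √(1 + C)
Z(y, D) = D + √(1 + y)
d = -2 - 2*I*√3 (d = -6 + (-2 + √(1 - 4))*(-2) = -6 + (-2 + √(-3))*(-2) = -6 + (-2 + I*√3)*(-2) = -6 + (4 - 2*I*√3) = -2 - 2*I*√3 ≈ -2.0 - 3.4641*I)
N/341 - 328/d = -87/341 - 328/(-2 - 2*I*√3)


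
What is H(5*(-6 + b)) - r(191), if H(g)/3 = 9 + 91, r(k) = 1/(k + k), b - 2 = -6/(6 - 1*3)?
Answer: 114599/382 ≈ 300.00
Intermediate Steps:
b = 0 (b = 2 - 6/(6 - 1*3) = 2 - 6/(6 - 3) = 2 - 6/3 = 2 - 6*⅓ = 2 - 2 = 0)
r(k) = 1/(2*k)
H(g) = 300 (H(g) = 3*(9 + 91) = 3*100 = 300)
H(5*(-6 + b)) - r(191) = 300 - 1/(2*191) = 300 - 1*1/382 = 300 - 1/382 = 114599/382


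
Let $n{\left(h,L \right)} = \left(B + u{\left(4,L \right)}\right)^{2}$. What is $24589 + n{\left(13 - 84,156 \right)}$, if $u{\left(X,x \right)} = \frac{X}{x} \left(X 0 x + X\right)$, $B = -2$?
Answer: $\frac{37405345}{1521} \approx 24593.0$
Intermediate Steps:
$u{\left(X,x \right)} = \frac{X^{2}}{x}$ ($u{\left(X,x \right)} = \frac{X}{x} \left(0 x + X\right) = \frac{X}{x} \left(0 + X\right) = \frac{X}{x} X = \frac{X^{2}}{x}$)
$n{\left(h,L \right)} = \left(-2 + \frac{16}{L}\right)^{2}$ ($n{\left(h,L \right)} = \left(-2 + \frac{4^{2}}{L}\right)^{2} = \left(-2 + \frac{16}{L}\right)^{2}$)
$24589 + n{\left(13 - 84,156 \right)} = 24589 + \frac{4 \left(-8 + 156\right)^{2}}{24336} = 24589 + 4 \cdot \frac{1}{24336} \cdot 148^{2} = 24589 + 4 \cdot \frac{1}{24336} \cdot 21904 = 24589 + \frac{5476}{1521} = \frac{37405345}{1521}$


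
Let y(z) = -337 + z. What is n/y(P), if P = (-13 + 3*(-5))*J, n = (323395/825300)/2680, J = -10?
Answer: -64679/25214565600 ≈ -2.5651e-6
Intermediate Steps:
n = 64679/442360800 (n = (323395*(1/825300))*(1/2680) = (64679/165060)*(1/2680) = 64679/442360800 ≈ 0.00014621)
P = 280 (P = (-13 + 3*(-5))*(-10) = (-13 - 15)*(-10) = -28*(-10) = 280)
n/y(P) = 64679/(442360800*(-337 + 280)) = (64679/442360800)/(-57) = (64679/442360800)*(-1/57) = -64679/25214565600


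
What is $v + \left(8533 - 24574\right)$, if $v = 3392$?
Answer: $-12649$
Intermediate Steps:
$v + \left(8533 - 24574\right) = 3392 + \left(8533 - 24574\right) = 3392 - 16041 = -12649$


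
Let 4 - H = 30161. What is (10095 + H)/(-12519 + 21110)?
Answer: -20062/8591 ≈ -2.3352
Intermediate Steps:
H = -30157 (H = 4 - 1*30161 = 4 - 30161 = -30157)
(10095 + H)/(-12519 + 21110) = (10095 - 30157)/(-12519 + 21110) = -20062/8591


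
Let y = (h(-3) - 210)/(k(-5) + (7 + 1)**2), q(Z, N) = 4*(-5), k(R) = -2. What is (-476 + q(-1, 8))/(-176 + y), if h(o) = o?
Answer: 30752/11125 ≈ 2.7642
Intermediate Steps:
q(Z, N) = -20
y = -213/62 (y = (-3 - 210)/(-2 + (7 + 1)**2) = -213/(-2 + 8**2) = -213/(-2 + 64) = -213/62 ≈ -3.4355)
(-476 + q(-1, 8))/(-176 + y) = (-476 - 20)/(-176 - 213/62) = -496/(-11125/62) = -496*(-62/11125) = 30752/11125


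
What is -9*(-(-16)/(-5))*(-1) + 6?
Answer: -114/5 ≈ -22.800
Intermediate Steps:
-9*(-(-16)/(-5))*(-1) + 6 = -9*(-(-16)*(-1)/5)*(-1) + 6 = -9*(-4*⅘)*(-1) + 6 = -(-144)*(-1)/5 + 6 = -9*16/5 + 6 = -144/5 + 6 = -114/5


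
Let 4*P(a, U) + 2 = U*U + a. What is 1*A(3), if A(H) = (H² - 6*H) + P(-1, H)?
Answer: -15/2 ≈ -7.5000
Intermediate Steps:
P(a, U) = -½ + a/4 + U²/4 (P(a, U) = -½ + (U*U + a)/4 = -½ + (U² + a)/4 = -½ + (a + U²)/4 = -½ + (a/4 + U²/4) = -½ + a/4 + U²/4)
A(H) = -¾ - 6*H + 5*H²/4 (A(H) = (H² - 6*H) + (-½ + (¼)*(-1) + H²/4) = (H² - 6*H) + (-½ - ¼ + H²/4) = (H² - 6*H) + (-¾ + H²/4) = -¾ - 6*H + 5*H²/4)
1*A(3) = 1*(-¾ - 6*3 + (5/4)*3²) = 1*(-¾ - 18 + (5/4)*9) = 1*(-¾ - 18 + 45/4) = 1*(-15/2) = -15/2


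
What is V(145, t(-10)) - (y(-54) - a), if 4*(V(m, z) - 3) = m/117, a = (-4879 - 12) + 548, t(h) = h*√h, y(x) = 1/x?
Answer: -6092899/1404 ≈ -4339.7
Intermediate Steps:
t(h) = h^(3/2)
a = -4343 (a = -4891 + 548 = -4343)
V(m, z) = 3 + m/468 (V(m, z) = 3 + (m/117)/4 = 3 + m/468)
V(145, t(-10)) - (y(-54) - a) = (3 + (1/468)*145) - (1/(-54) - 1*(-4343)) = (3 + 145/468) - (-1/54 + 4343) = 1549/468 - 1*234521/54 = 1549/468 - 234521/54 = -6092899/1404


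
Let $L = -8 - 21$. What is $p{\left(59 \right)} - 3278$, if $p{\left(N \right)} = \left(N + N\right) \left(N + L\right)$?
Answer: $262$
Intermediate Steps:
$L = -29$
$p{\left(N \right)} = 2 N \left(-29 + N\right)$ ($p{\left(N \right)} = \left(N + N\right) \left(N - 29\right) = 2 N \left(-29 + N\right)$)
$p{\left(59 \right)} - 3278 = 2 \cdot 59 \left(-29 + 59\right) - 3278 = 2 \cdot 59 \cdot 30 - 3278 = 3540 - 3278 = 262$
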